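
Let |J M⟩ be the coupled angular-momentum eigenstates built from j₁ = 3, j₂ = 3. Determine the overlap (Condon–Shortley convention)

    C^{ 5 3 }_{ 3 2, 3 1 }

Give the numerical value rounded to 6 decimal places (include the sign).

+√(1/6) = +0.408248

√[11·1!5!5!/12! · 5!1!4!2!8!2!] = √(153600)
  +(−1)^0/∏(0,1,1,4,4,1)! = 1/576  (running 1/576)
  +(−1)^1/∏(1,0,0,3,5,2)! = -1/1440  (running 1/960)
⟨..|..⟩ = √(153600)·(1/960) = +0.408248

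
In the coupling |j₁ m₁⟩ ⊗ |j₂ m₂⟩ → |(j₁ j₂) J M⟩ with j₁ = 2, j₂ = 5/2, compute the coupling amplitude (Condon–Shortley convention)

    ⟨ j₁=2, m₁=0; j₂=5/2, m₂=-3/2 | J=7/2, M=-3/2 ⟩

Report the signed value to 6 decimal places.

+√(2/7) = +0.534522

√[8·1!3!4!/9! · 2!2!1!4!2!5!] = √(512/7)
  +(−1)^0/∏(0,1,2,1,1,3)! = 1/12  (running 1/12)
  +(−1)^1/∏(1,0,1,0,2,4)! = -1/48  (running 1/16)
⟨..|..⟩ = √(512/7)·(1/16) = +0.534522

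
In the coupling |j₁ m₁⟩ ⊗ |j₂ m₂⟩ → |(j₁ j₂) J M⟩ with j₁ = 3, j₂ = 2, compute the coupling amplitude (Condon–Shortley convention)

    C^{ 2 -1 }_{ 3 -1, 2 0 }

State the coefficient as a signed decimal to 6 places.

j₁+j₂−J=3  J+j₁−j₂=3  J−j₁+j₂=1  j₁+j₂+J+1=8
(j₁±m₁, j₂±m₂, J±M) = (2,4,2,2,1,3)
P² = 36/7
sum k=1..2:
  [1] −1/12 = -1/12
  [2] +1/4 = 1/4
S = 1/6
C² = P²·S² = 1/7 ; C = +0.377964

+0.377964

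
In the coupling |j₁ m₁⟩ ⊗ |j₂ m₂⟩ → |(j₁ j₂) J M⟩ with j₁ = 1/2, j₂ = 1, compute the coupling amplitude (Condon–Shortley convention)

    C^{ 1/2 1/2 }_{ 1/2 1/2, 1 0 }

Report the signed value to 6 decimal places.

+0.577350  (= +√(1/3))

triangle: 1!·0!·1!/3! = 1/6
(j±m)!: 1!·0!·1!·1!·1!·0! = 1
prefactor² = (2J+1)·Δ·N² = 1/3
  k=0: +1/(0!·1!·0!·1!·0!·0!) = 1
Σ = 1  ⇒  CG² = 1/3·1² = 1/3
CG = +√(1/3) = +0.577350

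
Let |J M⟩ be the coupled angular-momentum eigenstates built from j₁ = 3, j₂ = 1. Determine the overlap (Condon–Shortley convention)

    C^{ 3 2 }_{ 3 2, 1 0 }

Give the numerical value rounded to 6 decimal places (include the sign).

+0.577350

triangle: 1!×5!×1!/8! = 120/40320
(j±m)!: 5!×1!×1!×1!×5!×1! = 14400
prefactor² = (2J+1)×Δ×N² = 300
  k=0: +1/(0!×1!×1!×1!×4!×0!) = 1/24
  k=1: −1/(1!×0!×0!×0!×5!×1!) = -1/120
Σ = 1/30  ⇒  CG² = 300×1/30² = 1/3
CG = +√(1/3) = +0.577350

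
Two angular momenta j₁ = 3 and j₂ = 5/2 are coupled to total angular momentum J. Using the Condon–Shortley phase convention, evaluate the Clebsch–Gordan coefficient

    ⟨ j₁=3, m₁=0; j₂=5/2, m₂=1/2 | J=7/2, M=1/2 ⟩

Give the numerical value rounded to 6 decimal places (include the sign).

j₁+j₂−J=2  J+j₁−j₂=4  J−j₁+j₂=3  j₁+j₂+J+1=10
(j₁±m₁, j₂±m₂, J±M) = (3,3,3,2,4,3)
P² = 6912/175
sum k=0..2:
  [0] +1/72 = 1/72
  [1] −1/8 = -1/8
  [2] +1/24 = 1/24
S = -5/72
C² = P²·S² = 4/21 ; C = -0.436436

−√(4/21) = -0.436436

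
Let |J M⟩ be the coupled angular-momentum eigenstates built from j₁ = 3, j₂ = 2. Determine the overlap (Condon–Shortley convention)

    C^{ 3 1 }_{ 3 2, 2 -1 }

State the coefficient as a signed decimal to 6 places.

j₁+j₂−J=2  J+j₁−j₂=4  J−j₁+j₂=2  j₁+j₂+J+1=9
(j₁±m₁, j₂±m₂, J±M) = (5,1,1,3,4,2)
P² = 64
sum k=0..1:
  [0] +1/12 = 1/12
  [1] −1/48 = -1/48
S = 1/16
C² = P²·S² = 1/4 ; C = +0.500000

+√(1/4) ≈ +0.500000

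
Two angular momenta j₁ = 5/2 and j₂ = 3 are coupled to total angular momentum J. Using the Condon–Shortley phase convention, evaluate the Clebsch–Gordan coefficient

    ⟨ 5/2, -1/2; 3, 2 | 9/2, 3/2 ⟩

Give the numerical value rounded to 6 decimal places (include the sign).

−√(169/462) ≈ -0.604815

√[10·1!4!5!/11! · 2!3!5!1!6!3!] = √(345600/77)
  +(−1)^0/∏(0,1,3,5,1,0)! = 1/720  (running 1/720)
  +(−1)^1/∏(1,0,2,4,2,1)! = -1/96  (running -13/1440)
⟨..|..⟩ = √(345600/77)·(-13/1440) = -0.604815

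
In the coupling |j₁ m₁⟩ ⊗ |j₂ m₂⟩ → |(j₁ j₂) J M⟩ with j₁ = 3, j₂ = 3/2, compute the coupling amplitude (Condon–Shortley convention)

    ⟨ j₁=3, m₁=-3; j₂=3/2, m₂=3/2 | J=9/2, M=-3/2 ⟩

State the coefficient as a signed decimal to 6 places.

j₁+j₂−J=0  J+j₁−j₂=6  J−j₁+j₂=3  j₁+j₂+J+1=10
(j₁±m₁, j₂±m₂, J±M) = (0,6,3,0,3,6)
P² = 1555200/7
sum k=0..0:
  [0] +1/4320 = 1/4320
S = 1/4320
C² = P²·S² = 1/84 ; C = +0.109109

+0.109109  (= +√(1/84))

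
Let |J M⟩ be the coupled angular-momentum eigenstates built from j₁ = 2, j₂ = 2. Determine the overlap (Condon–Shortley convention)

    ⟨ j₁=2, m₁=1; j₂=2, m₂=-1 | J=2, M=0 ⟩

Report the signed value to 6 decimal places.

+√(1/14) ≈ +0.267261

j₁+j₂−J=2  J+j₁−j₂=2  J−j₁+j₂=2  j₁+j₂+J+1=7
(j₁±m₁, j₂±m₂, J±M) = (3,1,1,3,2,2)
P² = 8/7
sum k=0..1:
  [0] +1/2 = 1/2
  [1] −1/4 = -1/4
S = 1/4
C² = P²·S² = 1/14 ; C = +0.267261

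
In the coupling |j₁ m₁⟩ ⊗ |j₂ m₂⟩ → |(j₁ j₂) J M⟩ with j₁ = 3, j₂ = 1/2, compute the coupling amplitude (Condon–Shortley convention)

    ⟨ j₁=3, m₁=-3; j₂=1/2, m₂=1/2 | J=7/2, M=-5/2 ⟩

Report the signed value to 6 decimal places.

+√(1/7) = +0.377964

j₁+j₂−J=0  J+j₁−j₂=6  J−j₁+j₂=1  j₁+j₂+J+1=8
(j₁±m₁, j₂±m₂, J±M) = (0,6,1,0,1,6)
P² = 518400/7
sum k=0..0:
  [0] +1/720 = 1/720
S = 1/720
C² = P²·S² = 1/7 ; C = +0.377964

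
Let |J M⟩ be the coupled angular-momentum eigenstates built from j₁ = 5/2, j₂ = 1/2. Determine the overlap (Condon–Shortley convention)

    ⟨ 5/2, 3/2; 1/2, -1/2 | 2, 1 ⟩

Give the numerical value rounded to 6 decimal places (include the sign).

√[5·1!4!0!/6! · 4!1!0!1!3!1!] = √(24)
  +(−1)^0/∏(0,1,1,0,3,0)! = 1/6  (running 1/6)
⟨..|..⟩ = √(24)·(1/6) = +0.816497

+√(2/3) ≈ +0.816497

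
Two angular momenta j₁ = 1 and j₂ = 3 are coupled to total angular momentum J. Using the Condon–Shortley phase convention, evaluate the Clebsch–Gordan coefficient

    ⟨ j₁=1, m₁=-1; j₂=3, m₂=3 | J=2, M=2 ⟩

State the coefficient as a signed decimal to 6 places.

triangle: 2!*0!*4!/7! = 48/5040
(j±m)!: 0!*2!*6!*0!*4!*0! = 34560
prefactor² = (2J+1)*Δ*N² = 11520/7
  k=2: +1/(2!*0!*0!*4!*0!*0!) = 1/48
Σ = 1/48  ⇒  CG² = 11520/7*1/48² = 5/7
CG = +√(5/7) = +0.845154

+0.845154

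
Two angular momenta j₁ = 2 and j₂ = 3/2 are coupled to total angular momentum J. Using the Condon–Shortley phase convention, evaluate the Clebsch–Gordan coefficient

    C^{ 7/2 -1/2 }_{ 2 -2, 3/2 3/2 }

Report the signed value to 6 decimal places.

√[8·0!4!3!/8! · 0!4!3!0!3!4!] = √(20736/35)
  +(−1)^0/∏(0,0,4,3,0,0)! = 1/144  (running 1/144)
⟨..|..⟩ = √(20736/35)·(1/144) = +0.169031

+√(1/35) = +0.169031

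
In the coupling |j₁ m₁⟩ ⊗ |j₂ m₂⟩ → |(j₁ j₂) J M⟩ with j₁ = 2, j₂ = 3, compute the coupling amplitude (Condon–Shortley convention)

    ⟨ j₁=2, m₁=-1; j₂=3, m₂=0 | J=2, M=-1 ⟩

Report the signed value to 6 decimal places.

+0.534522  (= +√(2/7))

√[5·3!1!3!/8! · 1!3!3!3!1!3!] = √(81/14)
  +(−1)^2/∏(2,1,1,1,0,2)! = 1/4  (running 1/4)
  +(−1)^3/∏(3,0,0,0,1,3)! = -1/36  (running 2/9)
⟨..|..⟩ = √(81/14)·(2/9) = +0.534522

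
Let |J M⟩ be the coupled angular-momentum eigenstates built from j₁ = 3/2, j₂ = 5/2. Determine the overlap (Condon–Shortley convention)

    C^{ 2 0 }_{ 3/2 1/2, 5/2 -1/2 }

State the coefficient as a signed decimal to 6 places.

j₁+j₂−J=2  J+j₁−j₂=1  J−j₁+j₂=3  j₁+j₂+J+1=7
(j₁±m₁, j₂±m₂, J±M) = (2,1,2,3,2,2)
P² = 8/7
sum k=0..1:
  [0] +1/4 = 1/4
  [1] −1/2 = -1/2
S = -1/4
C² = P²·S² = 1/14 ; C = -0.267261

-0.267261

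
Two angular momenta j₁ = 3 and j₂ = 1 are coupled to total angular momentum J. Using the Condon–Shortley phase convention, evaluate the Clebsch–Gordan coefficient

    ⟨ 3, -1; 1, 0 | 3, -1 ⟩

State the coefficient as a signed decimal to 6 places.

√[7·1!5!1!/8! · 2!4!1!1!2!4!] = √(48)
  +(−1)^0/∏(0,1,4,1,1,0)! = 1/24  (running 1/24)
  +(−1)^1/∏(1,0,3,0,2,1)! = -1/12  (running -1/24)
⟨..|..⟩ = √(48)·(-1/24) = -0.288675

−√(1/12) ≈ -0.288675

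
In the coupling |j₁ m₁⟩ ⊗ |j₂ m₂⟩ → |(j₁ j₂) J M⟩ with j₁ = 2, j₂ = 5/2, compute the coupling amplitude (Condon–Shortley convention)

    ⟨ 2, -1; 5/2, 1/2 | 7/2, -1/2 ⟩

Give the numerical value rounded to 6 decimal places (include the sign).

-0.557773  (= −√(14/45))

√[8·1!3!4!/9! · 1!3!3!2!3!4!] = √(1152/35)
  +(−1)^0/∏(0,1,3,3,0,1)! = 1/36  (running 1/36)
  +(−1)^1/∏(1,0,2,2,1,2)! = -1/8  (running -7/72)
⟨..|..⟩ = √(1152/35)·(-7/72) = -0.557773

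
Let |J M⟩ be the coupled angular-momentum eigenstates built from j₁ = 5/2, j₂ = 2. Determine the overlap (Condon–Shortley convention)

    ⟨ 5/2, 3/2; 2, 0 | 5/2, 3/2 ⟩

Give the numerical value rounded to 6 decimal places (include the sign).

−√(1/70) ≈ -0.119523

triangle: 2!*3!*2!/8! = 24/40320
(j±m)!: 4!*1!*2!*2!*4!*1! = 2304
prefactor² = (2J+1)*Δ*N² = 288/35
  k=0: +1/(0!*2!*1!*2!*2!*0!) = 1/8
  k=1: −1/(1!*1!*0!*1!*3!*1!) = -1/6
Σ = -1/24  ⇒  CG² = 288/35*(-1/24)² = 1/70
CG = −√(1/70) = -0.119523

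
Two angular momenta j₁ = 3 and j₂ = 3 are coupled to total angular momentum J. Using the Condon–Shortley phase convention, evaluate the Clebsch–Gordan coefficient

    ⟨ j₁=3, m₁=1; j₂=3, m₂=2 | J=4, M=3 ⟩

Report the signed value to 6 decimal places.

−√(1/11) ≈ -0.301511

j₁+j₂−J=2  J+j₁−j₂=4  J−j₁+j₂=4  j₁+j₂+J+1=11
(j₁±m₁, j₂±m₂, J±M) = (4,2,5,1,7,1)
P² = 82944/11
sum k=1..2:
  [1] −1/144 = -1/144
  [2] +1/288 = 1/288
S = -1/288
C² = P²·S² = 1/11 ; C = -0.301511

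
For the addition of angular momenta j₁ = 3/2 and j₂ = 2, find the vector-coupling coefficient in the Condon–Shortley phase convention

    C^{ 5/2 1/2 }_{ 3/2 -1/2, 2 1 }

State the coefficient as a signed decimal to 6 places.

triangle: 1!·2!·3!/7! = 12/5040
(j±m)!: 1!·2!·3!·1!·3!·2! = 144
prefactor² = (2J+1)·Δ·N² = 72/35
  k=0: +1/(0!·1!·2!·3!·0!·0!) = 1/12
  k=1: −1/(1!·0!·1!·2!·1!·1!) = -1/2
Σ = -5/12  ⇒  CG² = 72/35·(-5/12)² = 5/14
CG = −√(5/14) = -0.597614

−√(5/14) ≈ -0.597614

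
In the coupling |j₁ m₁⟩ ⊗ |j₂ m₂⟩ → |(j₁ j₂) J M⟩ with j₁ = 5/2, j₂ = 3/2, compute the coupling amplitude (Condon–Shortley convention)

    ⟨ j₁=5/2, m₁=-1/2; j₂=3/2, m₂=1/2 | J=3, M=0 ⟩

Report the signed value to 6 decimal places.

-0.447214  (= −√(1/5))

j₁+j₂−J=1  J+j₁−j₂=4  J−j₁+j₂=2  j₁+j₂+J+1=8
(j₁±m₁, j₂±m₂, J±M) = (2,3,2,1,3,3)
P² = 36/5
sum k=0..1:
  [0] +1/12 = 1/12
  [1] −1/4 = -1/4
S = -1/6
C² = P²·S² = 1/5 ; C = -0.447214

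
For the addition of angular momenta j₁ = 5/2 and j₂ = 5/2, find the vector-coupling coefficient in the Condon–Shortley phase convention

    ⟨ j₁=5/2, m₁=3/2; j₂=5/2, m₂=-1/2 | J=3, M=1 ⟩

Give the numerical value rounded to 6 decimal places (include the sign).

+√(1/30) = +0.182574

j₁+j₂−J=2  J+j₁−j₂=3  J−j₁+j₂=3  j₁+j₂+J+1=9
(j₁±m₁, j₂±m₂, J±M) = (4,1,2,3,4,2)
P² = 96/5
sum k=0..1:
  [0] +1/8 = 1/8
  [1] −1/12 = -1/12
S = 1/24
C² = P²·S² = 1/30 ; C = +0.182574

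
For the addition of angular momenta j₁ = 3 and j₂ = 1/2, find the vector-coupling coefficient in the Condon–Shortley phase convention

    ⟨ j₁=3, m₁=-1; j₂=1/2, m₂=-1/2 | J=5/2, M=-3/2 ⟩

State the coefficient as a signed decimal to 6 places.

+0.534522  (= +√(2/7))

j₁+j₂−J=1  J+j₁−j₂=5  J−j₁+j₂=0  j₁+j₂+J+1=7
(j₁±m₁, j₂±m₂, J±M) = (2,4,0,1,1,4)
P² = 1152/7
sum k=0..0:
  [0] +1/24 = 1/24
S = 1/24
C² = P²·S² = 2/7 ; C = +0.534522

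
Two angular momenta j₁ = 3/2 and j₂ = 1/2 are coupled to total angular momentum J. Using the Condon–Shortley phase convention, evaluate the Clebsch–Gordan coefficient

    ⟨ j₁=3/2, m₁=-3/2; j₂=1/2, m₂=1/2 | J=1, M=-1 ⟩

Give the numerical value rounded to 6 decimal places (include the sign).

-0.866025  (= −√(3/4))

triangle: 1!·2!·0!/4! = 2/24
(j±m)!: 0!·3!·1!·0!·0!·2! = 12
prefactor² = (2J+1)·Δ·N² = 3
  k=1: −1/(1!·0!·2!·0!·0!·0!) = -1/2
Σ = -1/2  ⇒  CG² = 3·(-1/2)² = 3/4
CG = −√(3/4) = -0.866025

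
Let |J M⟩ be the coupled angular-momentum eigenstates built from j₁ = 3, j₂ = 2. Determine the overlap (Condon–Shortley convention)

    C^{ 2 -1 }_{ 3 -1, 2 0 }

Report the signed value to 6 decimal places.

+0.377964  (= +√(1/7))

j₁+j₂−J=3  J+j₁−j₂=3  J−j₁+j₂=1  j₁+j₂+J+1=8
(j₁±m₁, j₂±m₂, J±M) = (2,4,2,2,1,3)
P² = 36/7
sum k=1..2:
  [1] −1/12 = -1/12
  [2] +1/4 = 1/4
S = 1/6
C² = P²·S² = 1/7 ; C = +0.377964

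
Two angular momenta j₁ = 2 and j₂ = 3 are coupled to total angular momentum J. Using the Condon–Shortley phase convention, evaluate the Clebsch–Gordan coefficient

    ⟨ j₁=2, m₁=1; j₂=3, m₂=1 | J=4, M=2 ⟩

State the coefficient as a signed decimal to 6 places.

+0.188982  (= +√(1/28))

triangle: 1!·3!·5!/10! = 720/3628800
(j±m)!: 3!·1!·4!·2!·6!·2! = 414720
prefactor² = (2J+1)·Δ·N² = 5184/7
  k=0: +1/(0!·1!·1!·4!·2!·1!) = 1/48
  k=1: −1/(1!·0!·0!·3!·3!·2!) = -1/72
Σ = 1/144  ⇒  CG² = 5184/7·1/144² = 1/28
CG = +√(1/28) = +0.188982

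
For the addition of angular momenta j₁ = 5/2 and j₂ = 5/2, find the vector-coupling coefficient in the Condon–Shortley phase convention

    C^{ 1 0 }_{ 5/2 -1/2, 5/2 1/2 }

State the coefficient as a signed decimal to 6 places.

j₁+j₂−J=4  J+j₁−j₂=1  J−j₁+j₂=1  j₁+j₂+J+1=7
(j₁±m₁, j₂±m₂, J±M) = (2,3,3,2,1,1)
P² = 72/35
sum k=2..3:
  [2] +1/4 = 1/4
  [3] −1/6 = -1/6
S = 1/12
C² = P²·S² = 1/70 ; C = +0.119523

+√(1/70) ≈ +0.119523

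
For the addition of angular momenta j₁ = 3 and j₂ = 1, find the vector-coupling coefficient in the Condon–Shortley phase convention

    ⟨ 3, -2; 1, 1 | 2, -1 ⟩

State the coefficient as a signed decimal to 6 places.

+√(10/21) ≈ +0.690066

j₁+j₂−J=2  J+j₁−j₂=4  J−j₁+j₂=0  j₁+j₂+J+1=7
(j₁±m₁, j₂±m₂, J±M) = (1,5,2,0,1,3)
P² = 480/7
sum k=2..2:
  [2] +1/12 = 1/12
S = 1/12
C² = P²·S² = 10/21 ; C = +0.690066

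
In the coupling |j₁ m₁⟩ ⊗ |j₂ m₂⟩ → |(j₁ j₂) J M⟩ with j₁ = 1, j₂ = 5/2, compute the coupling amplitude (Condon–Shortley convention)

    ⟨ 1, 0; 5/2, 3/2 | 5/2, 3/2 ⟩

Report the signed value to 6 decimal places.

-0.507093  (= −√(9/35))

√[6·1!1!4!/7! · 1!1!4!1!4!1!] = √(576/35)
  +(−1)^0/∏(0,1,1,4,0,0)! = 1/24  (running 1/24)
  +(−1)^1/∏(1,0,0,3,1,1)! = -1/6  (running -1/8)
⟨..|..⟩ = √(576/35)·(-1/8) = -0.507093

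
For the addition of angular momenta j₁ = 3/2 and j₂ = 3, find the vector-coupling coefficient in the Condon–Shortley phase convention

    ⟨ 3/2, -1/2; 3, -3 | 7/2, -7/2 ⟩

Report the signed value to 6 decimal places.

+√(2/3) ≈ +0.816497

triangle: 1!*2!*5!/9! = 240/362880
(j±m)!: 1!*2!*0!*6!*0!*7! = 7257600
prefactor² = (2J+1)*Δ*N² = 38400
  k=0: +1/(0!*1!*2!*0!*0!*5!) = 1/240
Σ = 1/240  ⇒  CG² = 38400*1/240² = 2/3
CG = +√(2/3) = +0.816497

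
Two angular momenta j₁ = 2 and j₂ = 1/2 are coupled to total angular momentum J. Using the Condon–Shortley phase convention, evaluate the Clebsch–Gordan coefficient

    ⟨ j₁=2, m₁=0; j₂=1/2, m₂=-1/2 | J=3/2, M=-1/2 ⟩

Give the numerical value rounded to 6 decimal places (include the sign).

√[4·1!3!0!/5! · 2!2!0!1!1!2!] = √(8/5)
  +(−1)^0/∏(0,1,2,0,1,0)! = 1/2  (running 1/2)
⟨..|..⟩ = √(8/5)·(1/2) = +0.632456

+√(2/5) = +0.632456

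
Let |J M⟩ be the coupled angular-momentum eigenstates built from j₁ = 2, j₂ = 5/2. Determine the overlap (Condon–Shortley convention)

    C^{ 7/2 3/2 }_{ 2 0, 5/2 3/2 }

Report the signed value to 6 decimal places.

-0.534522

triangle: 1!×3!×4!/9! = 144/362880
(j±m)!: 2!×2!×4!×1!×5!×2! = 23040
prefactor² = (2J+1)×Δ×N² = 512/7
  k=0: +1/(0!×1!×2!×4!×1!×0!) = 1/48
  k=1: −1/(1!×0!×1!×3!×2!×1!) = -1/12
Σ = -1/16  ⇒  CG² = 512/7×(-1/16)² = 2/7
CG = −√(2/7) = -0.534522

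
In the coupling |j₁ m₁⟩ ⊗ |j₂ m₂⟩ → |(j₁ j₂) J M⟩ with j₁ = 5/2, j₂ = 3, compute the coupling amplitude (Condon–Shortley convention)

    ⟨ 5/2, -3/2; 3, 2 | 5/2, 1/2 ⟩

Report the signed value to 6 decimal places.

-0.267261

triangle: 3!*2!*3!/9! = 72/362880
(j±m)!: 1!*4!*5!*1!*3!*2! = 34560
prefactor² = (2J+1)*Δ*N² = 288/7
  k=2: +1/(2!*1!*2!*3!*0!*0!) = 1/24
  k=3: −1/(3!*0!*1!*2!*1!*1!) = -1/12
Σ = -1/24  ⇒  CG² = 288/7*(-1/24)² = 1/14
CG = −√(1/14) = -0.267261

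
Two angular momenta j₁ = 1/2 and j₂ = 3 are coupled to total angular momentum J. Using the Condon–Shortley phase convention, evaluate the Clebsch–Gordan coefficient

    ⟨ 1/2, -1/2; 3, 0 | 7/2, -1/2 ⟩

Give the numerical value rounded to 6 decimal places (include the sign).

+√(4/7) = +0.755929

√[8·0!1!6!/8! · 0!1!3!3!3!4!] = √(5184/7)
  +(−1)^0/∏(0,0,1,3,0,3)! = 1/36  (running 1/36)
⟨..|..⟩ = √(5184/7)·(1/36) = +0.755929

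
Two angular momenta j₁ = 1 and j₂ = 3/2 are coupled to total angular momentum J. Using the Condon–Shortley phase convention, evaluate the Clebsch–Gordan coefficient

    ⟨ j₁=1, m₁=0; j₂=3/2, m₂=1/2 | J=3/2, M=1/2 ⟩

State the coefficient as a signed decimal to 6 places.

−√(1/15) = -0.258199

j₁+j₂−J=1  J+j₁−j₂=1  J−j₁+j₂=2  j₁+j₂+J+1=5
(j₁±m₁, j₂±m₂, J±M) = (1,1,2,1,2,1)
P² = 4/15
sum k=0..1:
  [0] +1/2 = 1/2
  [1] −1/1 = -1
S = -1/2
C² = P²·S² = 1/15 ; C = -0.258199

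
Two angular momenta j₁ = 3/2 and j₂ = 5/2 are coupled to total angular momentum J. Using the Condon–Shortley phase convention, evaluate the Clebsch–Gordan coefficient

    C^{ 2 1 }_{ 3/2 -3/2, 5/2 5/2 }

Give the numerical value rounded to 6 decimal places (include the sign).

+√(5/14) = +0.597614

triangle: 2!×1!×3!/7! = 12/5040
(j±m)!: 0!×3!×5!×0!×3!×1! = 4320
prefactor² = (2J+1)×Δ×N² = 360/7
  k=2: +1/(2!×0!×1!×3!×0!×0!) = 1/12
Σ = 1/12  ⇒  CG² = 360/7×1/12² = 5/14
CG = +√(5/14) = +0.597614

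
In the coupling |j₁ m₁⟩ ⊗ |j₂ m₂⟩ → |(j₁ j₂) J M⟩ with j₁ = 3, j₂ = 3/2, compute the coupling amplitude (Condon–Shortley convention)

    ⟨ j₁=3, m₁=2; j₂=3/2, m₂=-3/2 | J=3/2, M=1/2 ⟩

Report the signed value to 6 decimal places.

+0.534522  (= +√(2/7))

j₁+j₂−J=3  J+j₁−j₂=3  J−j₁+j₂=0  j₁+j₂+J+1=7
(j₁±m₁, j₂±m₂, J±M) = (5,1,0,3,2,1)
P² = 288/7
sum k=0..0:
  [0] +1/12 = 1/12
S = 1/12
C² = P²·S² = 2/7 ; C = +0.534522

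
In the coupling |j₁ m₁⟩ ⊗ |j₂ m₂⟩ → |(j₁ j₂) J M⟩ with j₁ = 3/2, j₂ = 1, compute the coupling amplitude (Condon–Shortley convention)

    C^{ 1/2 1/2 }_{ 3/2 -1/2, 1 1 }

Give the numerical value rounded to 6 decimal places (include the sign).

√[2·2!1!0!/4! · 1!2!2!0!1!0!] = √(2/3)
  +(−1)^2/∏(2,0,0,0,1,0)! = 1/2  (running 1/2)
⟨..|..⟩ = √(2/3)·(1/2) = +0.408248

+0.408248  (= +√(1/6))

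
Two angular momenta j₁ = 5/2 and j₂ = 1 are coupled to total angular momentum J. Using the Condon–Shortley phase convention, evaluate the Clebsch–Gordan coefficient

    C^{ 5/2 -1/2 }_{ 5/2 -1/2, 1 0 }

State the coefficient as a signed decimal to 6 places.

j₁+j₂−J=1  J+j₁−j₂=4  J−j₁+j₂=1  j₁+j₂+J+1=7
(j₁±m₁, j₂±m₂, J±M) = (2,3,1,1,2,3)
P² = 144/35
sum k=0..1:
  [0] +1/6 = 1/6
  [1] −1/4 = -1/4
S = -1/12
C² = P²·S² = 1/35 ; C = -0.169031

-0.169031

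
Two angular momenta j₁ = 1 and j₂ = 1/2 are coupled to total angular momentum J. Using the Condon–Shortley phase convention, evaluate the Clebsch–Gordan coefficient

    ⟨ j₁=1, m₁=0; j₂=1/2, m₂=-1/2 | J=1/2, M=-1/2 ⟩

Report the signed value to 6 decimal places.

j₁+j₂−J=1  J+j₁−j₂=1  J−j₁+j₂=0  j₁+j₂+J+1=3
(j₁±m₁, j₂±m₂, J±M) = (1,1,0,1,0,1)
P² = 1/3
sum k=0..0:
  [0] +1/1 = 1
S = 1
C² = P²·S² = 1/3 ; C = +0.577350

+0.577350  (= +√(1/3))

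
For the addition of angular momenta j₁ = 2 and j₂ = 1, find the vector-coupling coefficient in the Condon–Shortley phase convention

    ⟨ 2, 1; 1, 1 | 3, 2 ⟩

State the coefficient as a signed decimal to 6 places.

√[7·0!4!2!/7! · 3!1!2!0!5!1!] = √(96)
  +(−1)^0/∏(0,0,1,2,3,0)! = 1/12  (running 1/12)
⟨..|..⟩ = √(96)·(1/12) = +0.816497

+√(2/3) ≈ +0.816497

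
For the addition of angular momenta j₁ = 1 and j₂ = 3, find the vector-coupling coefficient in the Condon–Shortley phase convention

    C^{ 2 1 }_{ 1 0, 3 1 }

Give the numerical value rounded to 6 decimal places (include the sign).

-0.617213

√[5·2!0!4!/7! · 1!1!4!2!3!1!] = √(96/7)
  +(−1)^1/∏(1,1,0,3,0,1)! = -1/6  (running -1/6)
⟨..|..⟩ = √(96/7)·(-1/6) = -0.617213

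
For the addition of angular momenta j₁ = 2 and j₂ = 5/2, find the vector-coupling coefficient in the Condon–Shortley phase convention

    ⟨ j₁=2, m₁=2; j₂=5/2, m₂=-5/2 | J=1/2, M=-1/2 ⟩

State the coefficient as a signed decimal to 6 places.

+√(1/3) ≈ +0.577350

√[2·4!0!1!/6! · 4!0!0!5!0!1!] = √(192)
  +(−1)^0/∏(0,4,0,0,0,1)! = 1/24  (running 1/24)
⟨..|..⟩ = √(192)·(1/24) = +0.577350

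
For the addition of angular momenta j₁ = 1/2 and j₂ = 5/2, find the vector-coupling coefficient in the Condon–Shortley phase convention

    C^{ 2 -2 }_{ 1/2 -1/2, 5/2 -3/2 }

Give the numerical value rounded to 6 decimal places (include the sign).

−√(1/6) = -0.408248

√[5·1!0!4!/6! · 0!1!1!4!0!4!] = √(96)
  +(−1)^1/∏(1,0,0,0,0,4)! = -1/24  (running -1/24)
⟨..|..⟩ = √(96)·(-1/24) = -0.408248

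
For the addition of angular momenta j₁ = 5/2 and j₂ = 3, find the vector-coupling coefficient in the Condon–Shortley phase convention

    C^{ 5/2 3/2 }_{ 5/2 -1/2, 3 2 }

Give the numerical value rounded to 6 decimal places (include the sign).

+0.267261

j₁+j₂−J=3  J+j₁−j₂=2  J−j₁+j₂=3  j₁+j₂+J+1=9
(j₁±m₁, j₂±m₂, J±M) = (2,3,5,1,4,1)
P² = 288/7
sum k=2..3:
  [2] +1/12 = 1/12
  [3] −1/24 = -1/24
S = 1/24
C² = P²·S² = 1/14 ; C = +0.267261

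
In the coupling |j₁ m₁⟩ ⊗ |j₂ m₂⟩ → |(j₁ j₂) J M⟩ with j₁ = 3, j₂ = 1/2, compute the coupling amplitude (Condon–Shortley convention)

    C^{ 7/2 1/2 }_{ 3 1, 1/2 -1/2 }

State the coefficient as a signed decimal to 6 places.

+0.654654

triangle: 0!*6!*1!/8! = 720/40320
(j±m)!: 4!*2!*0!*1!*4!*3! = 6912
prefactor² = (2J+1)*Δ*N² = 6912/7
  k=0: +1/(0!*0!*2!*0!*4!*1!) = 1/48
Σ = 1/48  ⇒  CG² = 6912/7*1/48² = 3/7
CG = +√(3/7) = +0.654654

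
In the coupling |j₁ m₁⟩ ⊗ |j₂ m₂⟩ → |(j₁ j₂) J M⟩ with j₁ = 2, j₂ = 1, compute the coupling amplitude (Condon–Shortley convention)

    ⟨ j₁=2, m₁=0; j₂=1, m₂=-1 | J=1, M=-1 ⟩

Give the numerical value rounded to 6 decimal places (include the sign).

√[3·2!2!0!/5! · 2!2!0!2!0!2!] = √(8/5)
  +(−1)^0/∏(0,2,2,0,0,0)! = 1/4  (running 1/4)
⟨..|..⟩ = √(8/5)·(1/4) = +0.316228

+√(1/10) ≈ +0.316228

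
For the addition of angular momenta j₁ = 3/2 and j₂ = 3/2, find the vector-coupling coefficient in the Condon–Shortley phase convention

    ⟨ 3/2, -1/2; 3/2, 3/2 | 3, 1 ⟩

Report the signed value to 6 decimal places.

j₁+j₂−J=0  J+j₁−j₂=3  J−j₁+j₂=3  j₁+j₂+J+1=7
(j₁±m₁, j₂±m₂, J±M) = (1,2,3,0,4,2)
P² = 144/5
sum k=0..0:
  [0] +1/12 = 1/12
S = 1/12
C² = P²·S² = 1/5 ; C = +0.447214

+0.447214  (= +√(1/5))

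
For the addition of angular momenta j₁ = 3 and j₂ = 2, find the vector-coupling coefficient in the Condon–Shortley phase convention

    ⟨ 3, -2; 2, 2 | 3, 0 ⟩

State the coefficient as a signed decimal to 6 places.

triangle: 2!*4!*2!/9! = 96/362880
(j±m)!: 1!*5!*4!*0!*3!*3! = 103680
prefactor² = (2J+1)*Δ*N² = 192
  k=2: +1/(2!*0!*3!*2!*1!*0!) = 1/24
Σ = 1/24  ⇒  CG² = 192*1/24² = 1/3
CG = +√(1/3) = +0.577350

+√(1/3) = +0.577350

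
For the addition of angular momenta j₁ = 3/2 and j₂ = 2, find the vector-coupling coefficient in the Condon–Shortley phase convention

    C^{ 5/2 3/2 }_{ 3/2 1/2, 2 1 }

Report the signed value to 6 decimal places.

-0.169031

√[6·1!2!3!/7! · 2!1!3!1!4!1!] = √(144/35)
  +(−1)^0/∏(0,1,1,3,1,0)! = 1/6  (running 1/6)
  +(−1)^1/∏(1,0,0,2,2,1)! = -1/4  (running -1/12)
⟨..|..⟩ = √(144/35)·(-1/12) = -0.169031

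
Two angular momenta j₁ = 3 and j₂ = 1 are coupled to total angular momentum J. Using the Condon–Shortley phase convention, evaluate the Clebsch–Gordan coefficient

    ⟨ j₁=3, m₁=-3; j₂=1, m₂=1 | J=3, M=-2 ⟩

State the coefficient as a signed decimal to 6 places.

−√(1/4) = -0.500000

triangle: 1!×5!×1!/8! = 120/40320
(j±m)!: 0!×6!×2!×0!×1!×5! = 172800
prefactor² = (2J+1)×Δ×N² = 3600
  k=1: −1/(1!×0!×5!×1!×0!×0!) = -1/120
Σ = -1/120  ⇒  CG² = 3600×(-1/120)² = 1/4
CG = −√(1/4) = -0.500000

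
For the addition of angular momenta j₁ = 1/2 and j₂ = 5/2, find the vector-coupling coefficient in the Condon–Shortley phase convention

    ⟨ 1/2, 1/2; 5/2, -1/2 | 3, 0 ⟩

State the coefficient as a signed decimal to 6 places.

√[7·0!1!5!/7! · 1!0!2!3!3!3!] = √(72)
  +(−1)^0/∏(0,0,0,2,1,3)! = 1/12  (running 1/12)
⟨..|..⟩ = √(72)·(1/12) = +0.707107

+0.707107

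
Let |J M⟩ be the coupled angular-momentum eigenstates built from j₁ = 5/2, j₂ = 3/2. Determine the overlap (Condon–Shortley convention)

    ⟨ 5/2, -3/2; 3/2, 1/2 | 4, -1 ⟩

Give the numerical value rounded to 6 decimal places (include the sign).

√[9·0!5!3!/9! · 1!4!2!1!3!5!] = √(4320/7)
  +(−1)^0/∏(0,0,4,2,1,1)! = 1/48  (running 1/48)
⟨..|..⟩ = √(4320/7)·(1/48) = +0.517549

+0.517549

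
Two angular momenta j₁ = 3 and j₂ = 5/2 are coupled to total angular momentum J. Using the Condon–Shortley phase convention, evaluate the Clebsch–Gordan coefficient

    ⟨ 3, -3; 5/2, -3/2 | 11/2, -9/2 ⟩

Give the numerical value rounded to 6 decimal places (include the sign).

+0.674200

√[12·0!6!5!/12! · 0!6!1!4!1!10!] = √(1492992000/11)
  +(−1)^0/∏(0,0,6,1,0,4)! = 1/17280  (running 1/17280)
⟨..|..⟩ = √(1492992000/11)·(1/17280) = +0.674200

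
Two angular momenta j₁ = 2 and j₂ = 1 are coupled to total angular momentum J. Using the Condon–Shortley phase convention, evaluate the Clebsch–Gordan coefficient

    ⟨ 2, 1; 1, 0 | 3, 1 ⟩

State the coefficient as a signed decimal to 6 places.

+√(8/15) ≈ +0.730297

triangle: 0!×4!×2!/7! = 48/5040
(j±m)!: 3!×1!×1!×1!×4!×2! = 288
prefactor² = (2J+1)×Δ×N² = 96/5
  k=0: +1/(0!×0!×1!×1!×3!×1!) = 1/6
Σ = 1/6  ⇒  CG² = 96/5×1/6² = 8/15
CG = +√(8/15) = +0.730297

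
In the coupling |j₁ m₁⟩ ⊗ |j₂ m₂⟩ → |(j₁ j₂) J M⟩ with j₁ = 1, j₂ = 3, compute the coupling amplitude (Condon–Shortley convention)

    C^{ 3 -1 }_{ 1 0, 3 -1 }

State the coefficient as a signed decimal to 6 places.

√[7·1!1!5!/8! · 1!1!2!4!2!4!] = √(48)
  +(−1)^0/∏(0,1,1,2,0,3)! = 1/12  (running 1/12)
  +(−1)^1/∏(1,0,0,1,1,4)! = -1/24  (running 1/24)
⟨..|..⟩ = √(48)·(1/24) = +0.288675

+√(1/12) = +0.288675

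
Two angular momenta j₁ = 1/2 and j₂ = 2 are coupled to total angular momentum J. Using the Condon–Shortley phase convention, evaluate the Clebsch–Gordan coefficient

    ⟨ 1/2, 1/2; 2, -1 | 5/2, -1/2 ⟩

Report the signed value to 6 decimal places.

+0.632456  (= +√(2/5))

√[6·0!1!4!/6! · 1!0!1!3!2!3!] = √(72/5)
  +(−1)^0/∏(0,0,0,1,1,3)! = 1/6  (running 1/6)
⟨..|..⟩ = √(72/5)·(1/6) = +0.632456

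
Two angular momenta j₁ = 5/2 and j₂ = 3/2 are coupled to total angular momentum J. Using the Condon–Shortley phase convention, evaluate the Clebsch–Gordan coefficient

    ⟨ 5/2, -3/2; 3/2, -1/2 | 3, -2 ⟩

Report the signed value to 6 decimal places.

-0.288675

triangle: 1!·4!·2!/8! = 48/40320
(j±m)!: 1!·4!·1!·2!·1!·5! = 5760
prefactor² = (2J+1)·Δ·N² = 48
  k=0: +1/(0!·1!·4!·1!·0!·1!) = 1/24
  k=1: −1/(1!·0!·3!·0!·1!·2!) = -1/12
Σ = -1/24  ⇒  CG² = 48·(-1/24)² = 1/12
CG = −√(1/12) = -0.288675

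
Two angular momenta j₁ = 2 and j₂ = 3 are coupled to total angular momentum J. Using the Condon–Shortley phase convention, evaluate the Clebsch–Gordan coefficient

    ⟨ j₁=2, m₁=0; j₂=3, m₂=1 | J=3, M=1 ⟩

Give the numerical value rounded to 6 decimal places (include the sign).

-0.387298  (= −√(3/20))

triangle: 2!·2!·4!/9! = 96/362880
(j±m)!: 2!·2!·4!·2!·4!·2! = 9216
prefactor² = (2J+1)·Δ·N² = 256/15
  k=0: +1/(0!·2!·2!·4!·0!·0!) = 1/96
  k=1: −1/(1!·1!·1!·3!·1!·1!) = -1/6
  k=2: +1/(2!·0!·0!·2!·2!·2!) = 1/16
Σ = -3/32  ⇒  CG² = 256/15·(-3/32)² = 3/20
CG = −√(3/20) = -0.387298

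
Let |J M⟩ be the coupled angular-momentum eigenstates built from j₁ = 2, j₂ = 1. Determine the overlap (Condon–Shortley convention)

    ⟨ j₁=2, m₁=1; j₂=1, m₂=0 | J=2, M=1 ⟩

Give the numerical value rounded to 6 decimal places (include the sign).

+0.408248  (= +√(1/6))

√[5·1!3!1!/6! · 3!1!1!1!3!1!] = √(3/2)
  +(−1)^0/∏(0,1,1,1,2,0)! = 1/2  (running 1/2)
  +(−1)^1/∏(1,0,0,0,3,1)! = -1/6  (running 1/3)
⟨..|..⟩ = √(3/2)·(1/3) = +0.408248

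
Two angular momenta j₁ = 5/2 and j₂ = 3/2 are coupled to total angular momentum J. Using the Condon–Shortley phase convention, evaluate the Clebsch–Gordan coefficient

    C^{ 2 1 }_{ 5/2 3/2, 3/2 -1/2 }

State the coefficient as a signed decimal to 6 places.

+√(1/42) ≈ +0.154303

j₁+j₂−J=2  J+j₁−j₂=3  J−j₁+j₂=1  j₁+j₂+J+1=7
(j₁±m₁, j₂±m₂, J±M) = (4,1,1,2,3,1)
P² = 24/7
sum k=0..1:
  [0] +1/4 = 1/4
  [1] −1/6 = -1/6
S = 1/12
C² = P²·S² = 1/42 ; C = +0.154303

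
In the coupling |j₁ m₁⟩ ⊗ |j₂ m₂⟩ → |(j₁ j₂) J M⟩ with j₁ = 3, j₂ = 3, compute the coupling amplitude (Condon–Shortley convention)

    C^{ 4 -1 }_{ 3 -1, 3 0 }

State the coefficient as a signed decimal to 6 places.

-0.312094  (= −√(15/154))

triangle: 2!*4!*4!/11! = 1152/39916800
(j±m)!: 2!*4!*3!*3!*3!*5! = 1244160
prefactor² = (2J+1)*Δ*N² = 124416/385
  k=0: +1/(0!*2!*4!*3!*0!*1!) = 1/288
  k=1: −1/(1!*1!*3!*2!*1!*2!) = -1/24
  k=2: +1/(2!*0!*2!*1!*2!*3!) = 1/48
Σ = -5/288  ⇒  CG² = 124416/385*(-5/288)² = 15/154
CG = −√(15/154) = -0.312094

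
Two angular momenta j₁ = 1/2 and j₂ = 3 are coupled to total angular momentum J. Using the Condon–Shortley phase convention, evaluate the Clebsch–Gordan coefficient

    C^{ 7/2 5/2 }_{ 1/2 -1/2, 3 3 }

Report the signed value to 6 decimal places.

j₁+j₂−J=0  J+j₁−j₂=1  J−j₁+j₂=6  j₁+j₂+J+1=8
(j₁±m₁, j₂±m₂, J±M) = (0,1,6,0,6,1)
P² = 518400/7
sum k=0..0:
  [0] +1/720 = 1/720
S = 1/720
C² = P²·S² = 1/7 ; C = +0.377964

+√(1/7) = +0.377964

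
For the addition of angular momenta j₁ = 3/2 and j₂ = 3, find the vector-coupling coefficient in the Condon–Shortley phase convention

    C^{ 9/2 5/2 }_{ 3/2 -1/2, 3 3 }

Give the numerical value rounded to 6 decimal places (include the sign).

√[10·0!3!6!/10! · 1!2!6!0!7!2!] = √(172800)
  +(−1)^0/∏(0,0,2,6,1,0)! = 1/1440  (running 1/1440)
⟨..|..⟩ = √(172800)·(1/1440) = +0.288675

+0.288675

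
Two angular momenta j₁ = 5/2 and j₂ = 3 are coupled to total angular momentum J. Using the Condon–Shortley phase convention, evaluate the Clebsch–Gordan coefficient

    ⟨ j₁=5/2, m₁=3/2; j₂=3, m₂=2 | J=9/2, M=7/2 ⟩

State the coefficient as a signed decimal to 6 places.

−√(1/99) ≈ -0.100504

triangle: 1!·4!·5!/11! = 2880/39916800
(j±m)!: 4!·1!·5!·1!·8!·1! = 116121600
prefactor² = (2J+1)·Δ·N² = 921600/11
  k=0: +1/(0!·1!·1!·5!·3!·0!) = 1/720
  k=1: −1/(1!·0!·0!·4!·4!·1!) = -1/576
Σ = -1/2880  ⇒  CG² = 921600/11·(-1/2880)² = 1/99
CG = −√(1/99) = -0.100504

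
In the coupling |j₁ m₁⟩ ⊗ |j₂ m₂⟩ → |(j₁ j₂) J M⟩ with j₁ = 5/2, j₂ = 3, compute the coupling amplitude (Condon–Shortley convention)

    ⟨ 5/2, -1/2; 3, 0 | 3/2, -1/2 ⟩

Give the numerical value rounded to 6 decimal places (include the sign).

√[4·4!1!2!/8! · 2!3!3!3!1!2!] = √(144/35)
  +(−1)^2/∏(2,2,1,1,0,1)! = 1/4  (running 1/4)
  +(−1)^3/∏(3,1,0,0,1,2)! = -1/12  (running 1/6)
⟨..|..⟩ = √(144/35)·(1/6) = +0.338062

+0.338062  (= +√(4/35))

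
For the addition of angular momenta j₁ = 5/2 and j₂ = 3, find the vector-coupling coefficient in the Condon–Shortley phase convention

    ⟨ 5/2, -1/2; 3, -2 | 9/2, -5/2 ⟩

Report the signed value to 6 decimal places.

√[10·1!4!5!/11! · 2!3!1!5!2!7!] = √(115200/11)
  +(−1)^0/∏(0,1,3,1,1,4)! = 1/144  (running 1/144)
  +(−1)^1/∏(1,0,2,0,2,5)! = -1/480  (running 7/1440)
⟨..|..⟩ = √(115200/11)·(7/1440) = +0.497468

+0.497468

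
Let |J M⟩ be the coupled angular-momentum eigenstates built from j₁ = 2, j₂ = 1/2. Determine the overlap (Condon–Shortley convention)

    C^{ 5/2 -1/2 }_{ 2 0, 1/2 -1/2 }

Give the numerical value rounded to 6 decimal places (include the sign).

+√(3/5) ≈ +0.774597

j₁+j₂−J=0  J+j₁−j₂=4  J−j₁+j₂=1  j₁+j₂+J+1=6
(j₁±m₁, j₂±m₂, J±M) = (2,2,0,1,2,3)
P² = 48/5
sum k=0..0:
  [0] +1/4 = 1/4
S = 1/4
C² = P²·S² = 3/5 ; C = +0.774597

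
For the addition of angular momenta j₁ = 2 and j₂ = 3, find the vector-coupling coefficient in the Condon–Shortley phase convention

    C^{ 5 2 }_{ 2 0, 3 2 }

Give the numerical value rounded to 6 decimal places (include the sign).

+√(3/10) = +0.547723

j₁+j₂−J=0  J+j₁−j₂=4  J−j₁+j₂=6  j₁+j₂+J+1=11
(j₁±m₁, j₂±m₂, J±M) = (2,2,5,1,7,3)
P² = 69120
sum k=0..0:
  [0] +1/480 = 1/480
S = 1/480
C² = P²·S² = 3/10 ; C = +0.547723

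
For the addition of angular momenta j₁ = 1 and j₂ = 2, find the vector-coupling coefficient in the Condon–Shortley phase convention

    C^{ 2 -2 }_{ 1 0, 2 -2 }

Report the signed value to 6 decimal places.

+√(2/3) ≈ +0.816497

triangle: 1!·1!·3!/6! = 6/720
(j±m)!: 1!·1!·0!·4!·0!·4! = 576
prefactor² = (2J+1)·Δ·N² = 24
  k=0: +1/(0!·1!·1!·0!·0!·3!) = 1/6
Σ = 1/6  ⇒  CG² = 24·1/6² = 2/3
CG = +√(2/3) = +0.816497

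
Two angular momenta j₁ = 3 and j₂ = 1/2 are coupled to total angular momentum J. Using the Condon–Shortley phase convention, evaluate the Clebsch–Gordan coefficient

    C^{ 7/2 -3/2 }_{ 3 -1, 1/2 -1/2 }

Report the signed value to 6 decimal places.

√[8·0!6!1!/8! · 2!4!0!1!2!5!] = √(11520/7)
  +(−1)^0/∏(0,0,4,0,2,1)! = 1/48  (running 1/48)
⟨..|..⟩ = √(11520/7)·(1/48) = +0.845154

+√(5/7) = +0.845154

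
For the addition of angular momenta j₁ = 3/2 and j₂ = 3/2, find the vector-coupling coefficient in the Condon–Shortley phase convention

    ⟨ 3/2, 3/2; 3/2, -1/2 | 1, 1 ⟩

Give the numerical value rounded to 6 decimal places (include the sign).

+0.547723  (= +√(3/10))

√[3·2!1!1!/5! · 3!0!1!2!2!0!] = √(6/5)
  +(−1)^0/∏(0,2,0,1,1,0)! = 1/2  (running 1/2)
⟨..|..⟩ = √(6/5)·(1/2) = +0.547723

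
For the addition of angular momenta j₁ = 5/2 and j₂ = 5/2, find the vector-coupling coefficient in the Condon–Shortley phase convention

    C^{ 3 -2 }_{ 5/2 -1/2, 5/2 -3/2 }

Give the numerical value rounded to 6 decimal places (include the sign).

−√(1/12) ≈ -0.288675

√[7·2!3!3!/9! · 2!3!1!4!1!5!] = √(48)
  +(−1)^0/∏(0,2,3,1,0,2)! = 1/24  (running 1/24)
  +(−1)^1/∏(1,1,2,0,1,3)! = -1/12  (running -1/24)
⟨..|..⟩ = √(48)·(-1/24) = -0.288675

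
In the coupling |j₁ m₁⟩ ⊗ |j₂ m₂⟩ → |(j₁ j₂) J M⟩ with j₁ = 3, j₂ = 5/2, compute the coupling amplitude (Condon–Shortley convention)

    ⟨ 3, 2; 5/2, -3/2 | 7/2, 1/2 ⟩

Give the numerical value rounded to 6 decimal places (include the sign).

j₁+j₂−J=2  J+j₁−j₂=4  J−j₁+j₂=3  j₁+j₂+J+1=10
(j₁±m₁, j₂±m₂, J±M) = (5,1,1,4,4,3)
P² = 9216/35
sum k=0..1:
  [0] +1/24 = 1/24
  [1] −1/144 = -1/144
S = 5/144
C² = P²·S² = 20/63 ; C = +0.563436

+0.563436  (= +√(20/63))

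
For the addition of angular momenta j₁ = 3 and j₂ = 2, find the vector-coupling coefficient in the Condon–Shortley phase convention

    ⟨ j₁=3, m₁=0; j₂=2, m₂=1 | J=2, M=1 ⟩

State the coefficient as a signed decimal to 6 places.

+0.534522  (= +√(2/7))

√[5·3!3!1!/8! · 3!3!3!1!3!1!] = √(81/14)
  +(−1)^2/∏(2,1,1,1,2,0)! = 1/4  (running 1/4)
  +(−1)^3/∏(3,0,0,0,3,1)! = -1/36  (running 2/9)
⟨..|..⟩ = √(81/14)·(2/9) = +0.534522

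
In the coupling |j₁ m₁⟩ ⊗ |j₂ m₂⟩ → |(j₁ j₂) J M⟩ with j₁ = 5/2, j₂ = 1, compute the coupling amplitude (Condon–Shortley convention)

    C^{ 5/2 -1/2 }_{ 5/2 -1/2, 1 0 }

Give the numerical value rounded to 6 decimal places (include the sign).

triangle: 1!×4!×1!/7! = 24/5040
(j±m)!: 2!×3!×1!×1!×2!×3! = 144
prefactor² = (2J+1)×Δ×N² = 144/35
  k=0: +1/(0!×1!×3!×1!×1!×0!) = 1/6
  k=1: −1/(1!×0!×2!×0!×2!×1!) = -1/4
Σ = -1/12  ⇒  CG² = 144/35×(-1/12)² = 1/35
CG = −√(1/35) = -0.169031

−√(1/35) = -0.169031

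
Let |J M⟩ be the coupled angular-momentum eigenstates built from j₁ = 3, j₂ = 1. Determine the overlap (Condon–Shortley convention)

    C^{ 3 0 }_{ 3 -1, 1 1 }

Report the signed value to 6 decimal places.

j₁+j₂−J=1  J+j₁−j₂=5  J−j₁+j₂=1  j₁+j₂+J+1=8
(j₁±m₁, j₂±m₂, J±M) = (2,4,2,0,3,3)
P² = 72
sum k=1..1:
  [1] −1/12 = -1/12
S = -1/12
C² = P²·S² = 1/2 ; C = -0.707107

−√(1/2) = -0.707107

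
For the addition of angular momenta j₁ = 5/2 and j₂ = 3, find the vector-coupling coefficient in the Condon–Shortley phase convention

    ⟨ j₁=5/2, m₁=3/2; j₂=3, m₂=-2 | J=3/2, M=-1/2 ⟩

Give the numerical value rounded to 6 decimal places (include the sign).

√[4·4!1!2!/8! · 4!1!1!5!1!2!] = √(192/7)
  +(−1)^0/∏(0,4,1,1,0,1)! = 1/24  (running 1/24)
  +(−1)^1/∏(1,3,0,0,1,2)! = -1/12  (running -1/24)
⟨..|..⟩ = √(192/7)·(-1/24) = -0.218218

−√(1/21) = -0.218218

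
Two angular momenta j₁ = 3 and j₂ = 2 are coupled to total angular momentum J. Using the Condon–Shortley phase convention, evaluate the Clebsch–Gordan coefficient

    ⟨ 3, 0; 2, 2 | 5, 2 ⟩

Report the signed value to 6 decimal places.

+0.408248

j₁+j₂−J=0  J+j₁−j₂=6  J−j₁+j₂=4  j₁+j₂+J+1=11
(j₁±m₁, j₂±m₂, J±M) = (3,3,4,0,7,3)
P² = 124416
sum k=0..0:
  [0] +1/864 = 1/864
S = 1/864
C² = P²·S² = 1/6 ; C = +0.408248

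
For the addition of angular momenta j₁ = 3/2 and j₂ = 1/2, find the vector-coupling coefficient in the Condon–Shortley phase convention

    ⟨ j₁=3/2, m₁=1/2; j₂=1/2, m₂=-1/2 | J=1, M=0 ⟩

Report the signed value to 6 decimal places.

+√(1/2) = +0.707107

√[3·1!2!0!/4! · 2!1!0!1!1!1!] = √(1/2)
  +(−1)^0/∏(0,1,1,0,1,0)! = 1  (running 1)
⟨..|..⟩ = √(1/2)·(1) = +0.707107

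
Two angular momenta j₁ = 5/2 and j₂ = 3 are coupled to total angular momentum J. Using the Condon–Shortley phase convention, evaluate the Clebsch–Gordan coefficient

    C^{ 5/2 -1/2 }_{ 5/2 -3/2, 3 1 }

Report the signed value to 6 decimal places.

+√(1/35) = +0.169031

√[6·3!2!3!/9! · 1!4!4!2!2!3!] = √(576/35)
  +(−1)^2/∏(2,1,2,2,0,1)! = 1/8  (running 1/8)
  +(−1)^3/∏(3,0,1,1,1,2)! = -1/12  (running 1/24)
⟨..|..⟩ = √(576/35)·(1/24) = +0.169031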